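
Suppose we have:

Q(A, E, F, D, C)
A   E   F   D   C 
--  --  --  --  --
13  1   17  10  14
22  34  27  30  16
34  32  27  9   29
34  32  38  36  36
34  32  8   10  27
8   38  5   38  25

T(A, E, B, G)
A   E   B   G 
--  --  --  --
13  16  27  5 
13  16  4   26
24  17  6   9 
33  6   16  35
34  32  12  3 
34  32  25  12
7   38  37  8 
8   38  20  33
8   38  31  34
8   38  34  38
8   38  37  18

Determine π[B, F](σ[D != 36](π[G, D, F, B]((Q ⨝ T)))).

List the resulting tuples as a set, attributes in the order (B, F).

Natural join on A, E: {(34, 32, 27, 9, 29, 12, 3), (34, 32, 27, 9, 29, 25, 12), (34, 32, 38, 36, 36, 12, 3), (34, 32, 38, 36, 36, 25, 12), (34, 32, 8, 10, 27, 12, 3), (34, 32, 8, 10, 27, 25, 12), (8, 38, 5, 38, 25, 20, 33), (8, 38, 5, 38, 25, 31, 34), (8, 38, 5, 38, 25, 34, 38), (8, 38, 5, 38, 25, 37, 18)}
π_{G, D, F, B} gives {(12, 10, 8, 25), (12, 36, 38, 25), (12, 9, 27, 25), (18, 38, 5, 37), (3, 10, 8, 12), (3, 36, 38, 12), (3, 9, 27, 12), (33, 38, 5, 20), (34, 38, 5, 31), (38, 38, 5, 34)}.
Filtering on D != 36 leaves {(12, 10, 8, 25), (12, 9, 27, 25), (18, 38, 5, 37), (3, 10, 8, 12), (3, 9, 27, 12), (33, 38, 5, 20), (34, 38, 5, 31), (38, 38, 5, 34)}.
π_{B, F} gives {(12, 27), (12, 8), (20, 5), (25, 27), (25, 8), (31, 5), (34, 5), (37, 5)}.

{(12, 27), (12, 8), (20, 5), (25, 27), (25, 8), (31, 5), (34, 5), (37, 5)}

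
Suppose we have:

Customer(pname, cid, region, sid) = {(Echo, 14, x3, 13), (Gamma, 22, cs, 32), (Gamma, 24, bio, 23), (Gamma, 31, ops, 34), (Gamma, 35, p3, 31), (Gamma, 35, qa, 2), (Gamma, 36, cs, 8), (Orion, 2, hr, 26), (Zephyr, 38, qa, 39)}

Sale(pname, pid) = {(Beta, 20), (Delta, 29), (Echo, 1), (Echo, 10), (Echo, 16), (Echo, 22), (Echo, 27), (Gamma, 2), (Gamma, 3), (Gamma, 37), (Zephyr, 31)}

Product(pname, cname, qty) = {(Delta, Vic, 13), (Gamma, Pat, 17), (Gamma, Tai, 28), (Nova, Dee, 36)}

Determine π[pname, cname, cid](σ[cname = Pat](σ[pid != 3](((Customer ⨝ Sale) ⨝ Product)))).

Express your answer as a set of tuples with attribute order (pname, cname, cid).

{(Gamma, Pat, 22), (Gamma, Pat, 24), (Gamma, Pat, 31), (Gamma, Pat, 35), (Gamma, Pat, 36)}

Customer ⋈ Sale (natural join on pname): {(Echo, 14, x3, 13, 1), (Echo, 14, x3, 13, 10), (Echo, 14, x3, 13, 16), (Echo, 14, x3, 13, 22), (Echo, 14, x3, 13, 27), (Gamma, 22, cs, 32, 2), (Gamma, 22, cs, 32, 3), (Gamma, 22, cs, 32, 37), (Gamma, 24, bio, 23, 2), (Gamma, 24, bio, 23, 3), (Gamma, 24, bio, 23, 37), (Gamma, 31, ops, 34, 2), (Gamma, 31, ops, 34, 3), (Gamma, 31, ops, 34, 37), (Gamma, 35, p3, 31, 2), (Gamma, 35, p3, 31, 3), (Gamma, 35, p3, 31, 37), (Gamma, 35, qa, 2, 2), (Gamma, 35, qa, 2, 3), (Gamma, 35, qa, 2, 37), (Gamma, 36, cs, 8, 2), (Gamma, 36, cs, 8, 3), (Gamma, 36, cs, 8, 37), (Zephyr, 38, qa, 39, 31)}
(Customer ⨝ Sale) ⋈ Product (natural join on pname): {(Gamma, 22, cs, 32, 2, Pat, 17), (Gamma, 22, cs, 32, 2, Tai, 28), (Gamma, 22, cs, 32, 3, Pat, 17), (Gamma, 22, cs, 32, 3, Tai, 28), (Gamma, 22, cs, 32, 37, Pat, 17), (Gamma, 22, cs, 32, 37, Tai, 28), (Gamma, 24, bio, 23, 2, Pat, 17), (Gamma, 24, bio, 23, 2, Tai, 28), (Gamma, 24, bio, 23, 3, Pat, 17), (Gamma, 24, bio, 23, 3, Tai, 28), (Gamma, 24, bio, 23, 37, Pat, 17), (Gamma, 24, bio, 23, 37, Tai, 28), (Gamma, 31, ops, 34, 2, Pat, 17), (Gamma, 31, ops, 34, 2, Tai, 28), (Gamma, 31, ops, 34, 3, Pat, 17), (Gamma, 31, ops, 34, 3, Tai, 28), (Gamma, 31, ops, 34, 37, Pat, 17), (Gamma, 31, ops, 34, 37, Tai, 28), (Gamma, 35, p3, 31, 2, Pat, 17), (Gamma, 35, p3, 31, 2, Tai, 28), (Gamma, 35, p3, 31, 3, Pat, 17), (Gamma, 35, p3, 31, 3, Tai, 28), (Gamma, 35, p3, 31, 37, Pat, 17), (Gamma, 35, p3, 31, 37, Tai, 28), (Gamma, 35, qa, 2, 2, Pat, 17), (Gamma, 35, qa, 2, 2, Tai, 28), (Gamma, 35, qa, 2, 3, Pat, 17), (Gamma, 35, qa, 2, 3, Tai, 28), (Gamma, 35, qa, 2, 37, Pat, 17), (Gamma, 35, qa, 2, 37, Tai, 28), (Gamma, 36, cs, 8, 2, Pat, 17), (Gamma, 36, cs, 8, 2, Tai, 28), (Gamma, 36, cs, 8, 3, Pat, 17), (Gamma, 36, cs, 8, 3, Tai, 28), (Gamma, 36, cs, 8, 37, Pat, 17), (Gamma, 36, cs, 8, 37, Tai, 28)}
Selection pid != 3: {(Gamma, 22, cs, 32, 2, Pat, 17), (Gamma, 22, cs, 32, 2, Tai, 28), (Gamma, 22, cs, 32, 37, Pat, 17), (Gamma, 22, cs, 32, 37, Tai, 28), (Gamma, 24, bio, 23, 2, Pat, 17), (Gamma, 24, bio, 23, 2, Tai, 28), (Gamma, 24, bio, 23, 37, Pat, 17), (Gamma, 24, bio, 23, 37, Tai, 28), (Gamma, 31, ops, 34, 2, Pat, 17), (Gamma, 31, ops, 34, 2, Tai, 28), (Gamma, 31, ops, 34, 37, Pat, 17), (Gamma, 31, ops, 34, 37, Tai, 28), (Gamma, 35, p3, 31, 2, Pat, 17), (Gamma, 35, p3, 31, 2, Tai, 28), (Gamma, 35, p3, 31, 37, Pat, 17), (Gamma, 35, p3, 31, 37, Tai, 28), (Gamma, 35, qa, 2, 2, Pat, 17), (Gamma, 35, qa, 2, 2, Tai, 28), (Gamma, 35, qa, 2, 37, Pat, 17), (Gamma, 35, qa, 2, 37, Tai, 28), (Gamma, 36, cs, 8, 2, Pat, 17), (Gamma, 36, cs, 8, 2, Tai, 28), (Gamma, 36, cs, 8, 37, Pat, 17), (Gamma, 36, cs, 8, 37, Tai, 28)}
Selection cname = Pat: {(Gamma, 22, cs, 32, 2, Pat, 17), (Gamma, 22, cs, 32, 37, Pat, 17), (Gamma, 24, bio, 23, 2, Pat, 17), (Gamma, 24, bio, 23, 37, Pat, 17), (Gamma, 31, ops, 34, 2, Pat, 17), (Gamma, 31, ops, 34, 37, Pat, 17), (Gamma, 35, p3, 31, 2, Pat, 17), (Gamma, 35, p3, 31, 37, Pat, 17), (Gamma, 35, qa, 2, 2, Pat, 17), (Gamma, 35, qa, 2, 37, Pat, 17), (Gamma, 36, cs, 8, 2, Pat, 17), (Gamma, 36, cs, 8, 37, Pat, 17)}
π_{pname, cname, cid} gives {(Gamma, Pat, 22), (Gamma, Pat, 24), (Gamma, Pat, 31), (Gamma, Pat, 35), (Gamma, Pat, 36)} (7 duplicate(s) eliminated).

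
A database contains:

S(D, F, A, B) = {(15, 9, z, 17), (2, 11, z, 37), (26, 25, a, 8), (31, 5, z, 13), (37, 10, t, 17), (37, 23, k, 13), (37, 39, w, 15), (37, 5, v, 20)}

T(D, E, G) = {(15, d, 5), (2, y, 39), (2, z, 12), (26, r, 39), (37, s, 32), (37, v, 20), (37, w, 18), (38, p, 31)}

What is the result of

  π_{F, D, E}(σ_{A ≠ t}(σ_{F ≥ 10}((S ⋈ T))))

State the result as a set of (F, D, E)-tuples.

S ⋈ T (natural join on D): {(15, 9, z, 17, d, 5), (2, 11, z, 37, y, 39), (2, 11, z, 37, z, 12), (26, 25, a, 8, r, 39), (37, 10, t, 17, s, 32), (37, 10, t, 17, v, 20), (37, 10, t, 17, w, 18), (37, 23, k, 13, s, 32), (37, 23, k, 13, v, 20), (37, 23, k, 13, w, 18), (37, 39, w, 15, s, 32), (37, 39, w, 15, v, 20), (37, 39, w, 15, w, 18), (37, 5, v, 20, s, 32), (37, 5, v, 20, v, 20), (37, 5, v, 20, w, 18)}
Apply σ_{F ≥ 10}; surviving tuples: {(2, 11, z, 37, y, 39), (2, 11, z, 37, z, 12), (26, 25, a, 8, r, 39), (37, 10, t, 17, s, 32), (37, 10, t, 17, v, 20), (37, 10, t, 17, w, 18), (37, 23, k, 13, s, 32), (37, 23, k, 13, v, 20), (37, 23, k, 13, w, 18), (37, 39, w, 15, s, 32), (37, 39, w, 15, v, 20), (37, 39, w, 15, w, 18)}
Apply σ_{A ≠ t}; surviving tuples: {(2, 11, z, 37, y, 39), (2, 11, z, 37, z, 12), (26, 25, a, 8, r, 39), (37, 23, k, 13, s, 32), (37, 23, k, 13, v, 20), (37, 23, k, 13, w, 18), (37, 39, w, 15, s, 32), (37, 39, w, 15, v, 20), (37, 39, w, 15, w, 18)}
Keep only column(s) F, D, E: {(11, 2, y), (11, 2, z), (23, 37, s), (23, 37, v), (23, 37, w), (25, 26, r), (39, 37, s), (39, 37, v), (39, 37, w)}

{(11, 2, y), (11, 2, z), (23, 37, s), (23, 37, v), (23, 37, w), (25, 26, r), (39, 37, s), (39, 37, v), (39, 37, w)}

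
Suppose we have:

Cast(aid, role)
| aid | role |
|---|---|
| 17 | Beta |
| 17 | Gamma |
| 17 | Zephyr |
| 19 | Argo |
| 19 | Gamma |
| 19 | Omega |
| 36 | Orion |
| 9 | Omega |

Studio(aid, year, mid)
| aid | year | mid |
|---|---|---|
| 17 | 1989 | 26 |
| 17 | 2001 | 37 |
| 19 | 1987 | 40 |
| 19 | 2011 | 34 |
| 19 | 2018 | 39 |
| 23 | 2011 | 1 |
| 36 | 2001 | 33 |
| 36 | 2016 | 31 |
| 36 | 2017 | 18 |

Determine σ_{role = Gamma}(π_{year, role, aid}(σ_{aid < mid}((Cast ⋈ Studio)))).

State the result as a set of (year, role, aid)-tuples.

{(1987, Gamma, 19), (1989, Gamma, 17), (2001, Gamma, 17), (2011, Gamma, 19), (2018, Gamma, 19)}

Cast ⋈ Studio (natural join on aid): {(17, Beta, 1989, 26), (17, Beta, 2001, 37), (17, Gamma, 1989, 26), (17, Gamma, 2001, 37), (17, Zephyr, 1989, 26), (17, Zephyr, 2001, 37), (19, Argo, 1987, 40), (19, Argo, 2011, 34), (19, Argo, 2018, 39), (19, Gamma, 1987, 40), (19, Gamma, 2011, 34), (19, Gamma, 2018, 39), (19, Omega, 1987, 40), (19, Omega, 2011, 34), (19, Omega, 2018, 39), (36, Orion, 2001, 33), (36, Orion, 2016, 31), (36, Orion, 2017, 18)}
σ[aid < mid]: keep tuples satisfying aid < mid → {(17, Beta, 1989, 26), (17, Beta, 2001, 37), (17, Gamma, 1989, 26), (17, Gamma, 2001, 37), (17, Zephyr, 1989, 26), (17, Zephyr, 2001, 37), (19, Argo, 1987, 40), (19, Argo, 2011, 34), (19, Argo, 2018, 39), (19, Gamma, 1987, 40), (19, Gamma, 2011, 34), (19, Gamma, 2018, 39), (19, Omega, 1987, 40), (19, Omega, 2011, 34), (19, Omega, 2018, 39)}
π_{year, role, aid} gives {(1987, Argo, 19), (1987, Gamma, 19), (1987, Omega, 19), (1989, Beta, 17), (1989, Gamma, 17), (1989, Zephyr, 17), (2001, Beta, 17), (2001, Gamma, 17), (2001, Zephyr, 17), (2011, Argo, 19), (2011, Gamma, 19), (2011, Omega, 19), (2018, Argo, 19), (2018, Gamma, 19), (2018, Omega, 19)}.
σ[role = Gamma]: keep tuples satisfying role = Gamma → {(1987, Gamma, 19), (1989, Gamma, 17), (2001, Gamma, 17), (2011, Gamma, 19), (2018, Gamma, 19)}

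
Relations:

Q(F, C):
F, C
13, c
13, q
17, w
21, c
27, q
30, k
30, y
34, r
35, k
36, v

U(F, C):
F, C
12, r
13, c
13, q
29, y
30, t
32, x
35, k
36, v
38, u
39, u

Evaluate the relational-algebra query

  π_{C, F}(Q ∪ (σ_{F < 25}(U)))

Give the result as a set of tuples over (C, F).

{(c, 13), (c, 21), (k, 30), (k, 35), (q, 13), (q, 27), (r, 12), (r, 34), (v, 36), (w, 17), (y, 30)}

Filtering on F < 25 leaves {(12, r), (13, c), (13, q)}.
Set union of the two operands is {(12, r), (13, c), (13, q), (17, w), (21, c), (27, q), (30, k), (30, y), (34, r), (35, k), (36, v)}.
Keep only column(s) C, F: {(c, 13), (c, 21), (k, 30), (k, 35), (q, 13), (q, 27), (r, 12), (r, 34), (v, 36), (w, 17), (y, 30)}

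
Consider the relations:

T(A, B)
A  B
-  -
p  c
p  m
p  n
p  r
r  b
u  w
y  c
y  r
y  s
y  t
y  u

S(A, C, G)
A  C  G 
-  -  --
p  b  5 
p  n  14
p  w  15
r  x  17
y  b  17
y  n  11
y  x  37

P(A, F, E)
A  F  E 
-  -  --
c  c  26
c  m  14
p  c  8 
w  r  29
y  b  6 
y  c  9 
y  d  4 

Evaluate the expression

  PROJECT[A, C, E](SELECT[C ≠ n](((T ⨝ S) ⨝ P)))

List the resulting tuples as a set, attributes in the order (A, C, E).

{(p, b, 8), (p, w, 8), (y, b, 4), (y, b, 6), (y, b, 9), (y, x, 4), (y, x, 6), (y, x, 9)}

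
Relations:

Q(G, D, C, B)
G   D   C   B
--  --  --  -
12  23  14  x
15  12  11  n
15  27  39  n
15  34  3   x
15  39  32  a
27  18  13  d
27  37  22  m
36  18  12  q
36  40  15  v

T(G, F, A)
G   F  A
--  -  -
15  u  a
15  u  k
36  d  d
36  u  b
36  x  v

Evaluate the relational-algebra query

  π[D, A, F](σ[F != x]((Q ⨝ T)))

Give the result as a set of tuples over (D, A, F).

Joining Q and T on G yields {(15, 12, 11, n, u, a), (15, 12, 11, n, u, k), (15, 27, 39, n, u, a), (15, 27, 39, n, u, k), (15, 34, 3, x, u, a), (15, 34, 3, x, u, k), (15, 39, 32, a, u, a), (15, 39, 32, a, u, k), (36, 18, 12, q, d, d), (36, 18, 12, q, u, b), (36, 18, 12, q, x, v), (36, 40, 15, v, d, d), (36, 40, 15, v, u, b), (36, 40, 15, v, x, v)}.
Selection F != x: {(15, 12, 11, n, u, a), (15, 12, 11, n, u, k), (15, 27, 39, n, u, a), (15, 27, 39, n, u, k), (15, 34, 3, x, u, a), (15, 34, 3, x, u, k), (15, 39, 32, a, u, a), (15, 39, 32, a, u, k), (36, 18, 12, q, d, d), (36, 18, 12, q, u, b), (36, 40, 15, v, d, d), (36, 40, 15, v, u, b)}
π_{D, A, F} gives {(12, a, u), (12, k, u), (18, b, u), (18, d, d), (27, a, u), (27, k, u), (34, a, u), (34, k, u), (39, a, u), (39, k, u), (40, b, u), (40, d, d)}.

{(12, a, u), (12, k, u), (18, b, u), (18, d, d), (27, a, u), (27, k, u), (34, a, u), (34, k, u), (39, a, u), (39, k, u), (40, b, u), (40, d, d)}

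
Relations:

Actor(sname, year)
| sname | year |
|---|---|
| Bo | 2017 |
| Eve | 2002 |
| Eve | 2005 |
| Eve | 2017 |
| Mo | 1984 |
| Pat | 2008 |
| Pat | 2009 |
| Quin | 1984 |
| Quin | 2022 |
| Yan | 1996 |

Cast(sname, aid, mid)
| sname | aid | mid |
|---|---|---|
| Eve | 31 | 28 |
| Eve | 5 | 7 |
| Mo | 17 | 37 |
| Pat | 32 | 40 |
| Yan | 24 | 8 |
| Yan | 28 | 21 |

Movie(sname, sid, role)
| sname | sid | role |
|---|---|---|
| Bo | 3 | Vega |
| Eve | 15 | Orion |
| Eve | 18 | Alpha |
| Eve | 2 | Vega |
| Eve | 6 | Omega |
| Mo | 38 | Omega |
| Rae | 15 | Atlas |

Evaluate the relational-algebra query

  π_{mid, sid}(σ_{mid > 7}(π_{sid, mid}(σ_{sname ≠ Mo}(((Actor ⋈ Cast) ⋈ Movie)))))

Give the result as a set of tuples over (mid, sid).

{(28, 15), (28, 18), (28, 2), (28, 6)}

Actor ⋈ Cast (natural join on sname): {(Eve, 2002, 31, 28), (Eve, 2002, 5, 7), (Eve, 2005, 31, 28), (Eve, 2005, 5, 7), (Eve, 2017, 31, 28), (Eve, 2017, 5, 7), (Mo, 1984, 17, 37), (Pat, 2008, 32, 40), (Pat, 2009, 32, 40), (Yan, 1996, 24, 8), (Yan, 1996, 28, 21)}
(Actor ⋈ Cast) ⋈ Movie (natural join on sname): {(Eve, 2002, 31, 28, 15, Orion), (Eve, 2002, 31, 28, 18, Alpha), (Eve, 2002, 31, 28, 2, Vega), (Eve, 2002, 31, 28, 6, Omega), (Eve, 2002, 5, 7, 15, Orion), (Eve, 2002, 5, 7, 18, Alpha), (Eve, 2002, 5, 7, 2, Vega), (Eve, 2002, 5, 7, 6, Omega), (Eve, 2005, 31, 28, 15, Orion), (Eve, 2005, 31, 28, 18, Alpha), (Eve, 2005, 31, 28, 2, Vega), (Eve, 2005, 31, 28, 6, Omega), (Eve, 2005, 5, 7, 15, Orion), (Eve, 2005, 5, 7, 18, Alpha), (Eve, 2005, 5, 7, 2, Vega), (Eve, 2005, 5, 7, 6, Omega), (Eve, 2017, 31, 28, 15, Orion), (Eve, 2017, 31, 28, 18, Alpha), (Eve, 2017, 31, 28, 2, Vega), (Eve, 2017, 31, 28, 6, Omega), (Eve, 2017, 5, 7, 15, Orion), (Eve, 2017, 5, 7, 18, Alpha), (Eve, 2017, 5, 7, 2, Vega), (Eve, 2017, 5, 7, 6, Omega), (Mo, 1984, 17, 37, 38, Omega)}
σ[sname ≠ Mo]: keep tuples satisfying sname ≠ Mo → {(Eve, 2002, 31, 28, 15, Orion), (Eve, 2002, 31, 28, 18, Alpha), (Eve, 2002, 31, 28, 2, Vega), (Eve, 2002, 31, 28, 6, Omega), (Eve, 2002, 5, 7, 15, Orion), (Eve, 2002, 5, 7, 18, Alpha), (Eve, 2002, 5, 7, 2, Vega), (Eve, 2002, 5, 7, 6, Omega), (Eve, 2005, 31, 28, 15, Orion), (Eve, 2005, 31, 28, 18, Alpha), (Eve, 2005, 31, 28, 2, Vega), (Eve, 2005, 31, 28, 6, Omega), (Eve, 2005, 5, 7, 15, Orion), (Eve, 2005, 5, 7, 18, Alpha), (Eve, 2005, 5, 7, 2, Vega), (Eve, 2005, 5, 7, 6, Omega), (Eve, 2017, 31, 28, 15, Orion), (Eve, 2017, 31, 28, 18, Alpha), (Eve, 2017, 31, 28, 2, Vega), (Eve, 2017, 31, 28, 6, Omega), (Eve, 2017, 5, 7, 15, Orion), (Eve, 2017, 5, 7, 18, Alpha), (Eve, 2017, 5, 7, 2, Vega), (Eve, 2017, 5, 7, 6, Omega)}
Projecting to sid, mid (16 duplicate(s) eliminated): {(15, 28), (15, 7), (18, 28), (18, 7), (2, 28), (2, 7), (6, 28), (6, 7)}
σ[mid > 7]: keep tuples satisfying mid > 7 → {(15, 28), (18, 28), (2, 28), (6, 28)}
Projecting to mid, sid: {(28, 15), (28, 18), (28, 2), (28, 6)}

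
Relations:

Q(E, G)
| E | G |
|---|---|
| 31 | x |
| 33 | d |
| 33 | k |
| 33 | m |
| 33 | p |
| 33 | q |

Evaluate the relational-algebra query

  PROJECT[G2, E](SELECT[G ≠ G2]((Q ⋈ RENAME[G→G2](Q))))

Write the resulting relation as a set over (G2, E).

{(d, 33), (k, 33), (m, 33), (p, 33), (q, 33)}

ρ[G→G2]: schema becomes (E, G2); tuples unchanged.
Joining Q and RENAME[G→G2](Q) on E yields {(31, x, x), (33, d, d), (33, d, k), (33, d, m), (33, d, p), (33, d, q), (33, k, d), (33, k, k), (33, k, m), (33, k, p), (33, k, q), (33, m, d), (33, m, k), (33, m, m), (33, m, p), (33, m, q), (33, p, d), (33, p, k), (33, p, m), (33, p, p), (33, p, q), (33, q, d), (33, q, k), (33, q, m), (33, q, p), (33, q, q)}.
Selection G ≠ G2: {(33, d, k), (33, d, m), (33, d, p), (33, d, q), (33, k, d), (33, k, m), (33, k, p), (33, k, q), (33, m, d), (33, m, k), (33, m, p), (33, m, q), (33, p, d), (33, p, k), (33, p, m), (33, p, q), (33, q, d), (33, q, k), (33, q, m), (33, q, p)}
Projecting to G2, E (15 duplicate(s) eliminated): {(d, 33), (k, 33), (m, 33), (p, 33), (q, 33)}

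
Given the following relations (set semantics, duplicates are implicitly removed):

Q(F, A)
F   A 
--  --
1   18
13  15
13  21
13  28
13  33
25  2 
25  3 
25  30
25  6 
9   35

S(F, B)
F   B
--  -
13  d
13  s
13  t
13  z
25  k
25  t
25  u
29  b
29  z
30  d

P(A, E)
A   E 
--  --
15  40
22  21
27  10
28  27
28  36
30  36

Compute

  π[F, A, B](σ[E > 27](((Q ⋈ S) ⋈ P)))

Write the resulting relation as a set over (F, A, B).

{(13, 15, d), (13, 15, s), (13, 15, t), (13, 15, z), (13, 28, d), (13, 28, s), (13, 28, t), (13, 28, z), (25, 30, k), (25, 30, t), (25, 30, u)}

Q ⋈ S (natural join on F): {(13, 15, d), (13, 15, s), (13, 15, t), (13, 15, z), (13, 21, d), (13, 21, s), (13, 21, t), (13, 21, z), (13, 28, d), (13, 28, s), (13, 28, t), (13, 28, z), (13, 33, d), (13, 33, s), (13, 33, t), (13, 33, z), (25, 2, k), (25, 2, t), (25, 2, u), (25, 3, k), (25, 3, t), (25, 3, u), (25, 30, k), (25, 30, t), (25, 30, u), (25, 6, k), (25, 6, t), (25, 6, u)}
(Q ⋈ S) ⋈ P (natural join on A): {(13, 15, d, 40), (13, 15, s, 40), (13, 15, t, 40), (13, 15, z, 40), (13, 28, d, 27), (13, 28, d, 36), (13, 28, s, 27), (13, 28, s, 36), (13, 28, t, 27), (13, 28, t, 36), (13, 28, z, 27), (13, 28, z, 36), (25, 30, k, 36), (25, 30, t, 36), (25, 30, u, 36)}
Filtering on E > 27 leaves {(13, 15, d, 40), (13, 15, s, 40), (13, 15, t, 40), (13, 15, z, 40), (13, 28, d, 36), (13, 28, s, 36), (13, 28, t, 36), (13, 28, z, 36), (25, 30, k, 36), (25, 30, t, 36), (25, 30, u, 36)}.
π_{F, A, B} gives {(13, 15, d), (13, 15, s), (13, 15, t), (13, 15, z), (13, 28, d), (13, 28, s), (13, 28, t), (13, 28, z), (25, 30, k), (25, 30, t), (25, 30, u)}.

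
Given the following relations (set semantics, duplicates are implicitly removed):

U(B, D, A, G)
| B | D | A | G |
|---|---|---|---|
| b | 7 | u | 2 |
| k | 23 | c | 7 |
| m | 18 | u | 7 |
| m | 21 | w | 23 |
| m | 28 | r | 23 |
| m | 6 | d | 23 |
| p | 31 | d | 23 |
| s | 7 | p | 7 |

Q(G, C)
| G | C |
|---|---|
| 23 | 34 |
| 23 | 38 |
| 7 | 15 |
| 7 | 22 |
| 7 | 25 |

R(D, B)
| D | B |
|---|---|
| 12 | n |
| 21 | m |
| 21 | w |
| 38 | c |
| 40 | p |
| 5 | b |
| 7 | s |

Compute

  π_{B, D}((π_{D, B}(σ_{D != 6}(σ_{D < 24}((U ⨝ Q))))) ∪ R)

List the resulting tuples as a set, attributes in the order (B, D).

Joining U and Q on G yields {(k, 23, c, 7, 15), (k, 23, c, 7, 22), (k, 23, c, 7, 25), (m, 18, u, 7, 15), (m, 18, u, 7, 22), (m, 18, u, 7, 25), (m, 21, w, 23, 34), (m, 21, w, 23, 38), (m, 28, r, 23, 34), (m, 28, r, 23, 38), (m, 6, d, 23, 34), (m, 6, d, 23, 38), (p, 31, d, 23, 34), (p, 31, d, 23, 38), (s, 7, p, 7, 15), (s, 7, p, 7, 22), (s, 7, p, 7, 25)}.
Selection D < 24: {(k, 23, c, 7, 15), (k, 23, c, 7, 22), (k, 23, c, 7, 25), (m, 18, u, 7, 15), (m, 18, u, 7, 22), (m, 18, u, 7, 25), (m, 21, w, 23, 34), (m, 21, w, 23, 38), (m, 6, d, 23, 34), (m, 6, d, 23, 38), (s, 7, p, 7, 15), (s, 7, p, 7, 22), (s, 7, p, 7, 25)}
Selection D != 6: {(k, 23, c, 7, 15), (k, 23, c, 7, 22), (k, 23, c, 7, 25), (m, 18, u, 7, 15), (m, 18, u, 7, 22), (m, 18, u, 7, 25), (m, 21, w, 23, 34), (m, 21, w, 23, 38), (s, 7, p, 7, 15), (s, 7, p, 7, 22), (s, 7, p, 7, 25)}
π[D, B]: project onto (D, B) (7 duplicate(s) eliminated) → {(18, m), (21, m), (23, k), (7, s)}
Union: {(18, m), (21, m), (23, k), (7, s)} with {(12, n), (21, m), (21, w), (38, c), (40, p), (5, b), (7, s)} → {(12, n), (18, m), (21, m), (21, w), (23, k), (38, c), (40, p), (5, b), (7, s)}
π[B, D]: project onto (B, D) → {(b, 5), (c, 38), (k, 23), (m, 18), (m, 21), (n, 12), (p, 40), (s, 7), (w, 21)}

{(b, 5), (c, 38), (k, 23), (m, 18), (m, 21), (n, 12), (p, 40), (s, 7), (w, 21)}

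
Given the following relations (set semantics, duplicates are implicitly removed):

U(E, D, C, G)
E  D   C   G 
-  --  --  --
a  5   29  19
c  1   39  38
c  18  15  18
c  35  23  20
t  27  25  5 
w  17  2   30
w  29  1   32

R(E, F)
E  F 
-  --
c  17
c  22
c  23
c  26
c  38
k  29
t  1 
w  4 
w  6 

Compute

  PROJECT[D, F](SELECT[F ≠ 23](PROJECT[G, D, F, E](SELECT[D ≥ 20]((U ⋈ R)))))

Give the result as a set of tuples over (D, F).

U ⋈ R (natural join on E): {(c, 1, 39, 38, 17), (c, 1, 39, 38, 22), (c, 1, 39, 38, 23), (c, 1, 39, 38, 26), (c, 1, 39, 38, 38), (c, 18, 15, 18, 17), (c, 18, 15, 18, 22), (c, 18, 15, 18, 23), (c, 18, 15, 18, 26), (c, 18, 15, 18, 38), (c, 35, 23, 20, 17), (c, 35, 23, 20, 22), (c, 35, 23, 20, 23), (c, 35, 23, 20, 26), (c, 35, 23, 20, 38), (t, 27, 25, 5, 1), (w, 17, 2, 30, 4), (w, 17, 2, 30, 6), (w, 29, 1, 32, 4), (w, 29, 1, 32, 6)}
Apply σ_{D ≥ 20}; surviving tuples: {(c, 35, 23, 20, 17), (c, 35, 23, 20, 22), (c, 35, 23, 20, 23), (c, 35, 23, 20, 26), (c, 35, 23, 20, 38), (t, 27, 25, 5, 1), (w, 29, 1, 32, 4), (w, 29, 1, 32, 6)}
π_{G, D, F, E} gives {(20, 35, 17, c), (20, 35, 22, c), (20, 35, 23, c), (20, 35, 26, c), (20, 35, 38, c), (32, 29, 4, w), (32, 29, 6, w), (5, 27, 1, t)}.
Apply σ_{F ≠ 23}; surviving tuples: {(20, 35, 17, c), (20, 35, 22, c), (20, 35, 26, c), (20, 35, 38, c), (32, 29, 4, w), (32, 29, 6, w), (5, 27, 1, t)}
π_{D, F} gives {(27, 1), (29, 4), (29, 6), (35, 17), (35, 22), (35, 26), (35, 38)}.

{(27, 1), (29, 4), (29, 6), (35, 17), (35, 22), (35, 26), (35, 38)}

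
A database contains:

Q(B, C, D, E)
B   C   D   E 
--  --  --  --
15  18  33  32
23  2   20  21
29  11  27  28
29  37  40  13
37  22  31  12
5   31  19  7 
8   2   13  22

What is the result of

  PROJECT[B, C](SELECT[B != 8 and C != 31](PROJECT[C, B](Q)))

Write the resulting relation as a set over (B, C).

π[C, B]: project onto (C, B) → {(11, 29), (18, 15), (2, 23), (2, 8), (22, 37), (31, 5), (37, 29)}
σ[B != 8 and C != 31]: keep tuples satisfying B != 8 and C != 31 → {(11, 29), (18, 15), (2, 23), (22, 37), (37, 29)}
π[B, C]: project onto (B, C) → {(15, 18), (23, 2), (29, 11), (29, 37), (37, 22)}

{(15, 18), (23, 2), (29, 11), (29, 37), (37, 22)}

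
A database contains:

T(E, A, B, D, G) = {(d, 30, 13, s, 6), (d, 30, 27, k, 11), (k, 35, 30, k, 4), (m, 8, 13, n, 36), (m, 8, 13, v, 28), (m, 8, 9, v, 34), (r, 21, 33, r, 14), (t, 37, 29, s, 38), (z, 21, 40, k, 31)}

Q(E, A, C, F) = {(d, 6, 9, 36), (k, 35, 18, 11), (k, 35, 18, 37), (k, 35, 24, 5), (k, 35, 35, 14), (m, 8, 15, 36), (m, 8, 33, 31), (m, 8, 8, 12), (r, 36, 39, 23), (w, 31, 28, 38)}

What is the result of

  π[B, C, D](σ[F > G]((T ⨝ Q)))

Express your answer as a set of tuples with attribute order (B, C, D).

T ⋈ Q (natural join on E, A): {(k, 35, 30, k, 4, 18, 11), (k, 35, 30, k, 4, 18, 37), (k, 35, 30, k, 4, 24, 5), (k, 35, 30, k, 4, 35, 14), (m, 8, 13, n, 36, 15, 36), (m, 8, 13, n, 36, 33, 31), (m, 8, 13, n, 36, 8, 12), (m, 8, 13, v, 28, 15, 36), (m, 8, 13, v, 28, 33, 31), (m, 8, 13, v, 28, 8, 12), (m, 8, 9, v, 34, 15, 36), (m, 8, 9, v, 34, 33, 31), (m, 8, 9, v, 34, 8, 12)}
Selection F > G: {(k, 35, 30, k, 4, 18, 11), (k, 35, 30, k, 4, 18, 37), (k, 35, 30, k, 4, 24, 5), (k, 35, 30, k, 4, 35, 14), (m, 8, 13, v, 28, 15, 36), (m, 8, 13, v, 28, 33, 31), (m, 8, 9, v, 34, 15, 36)}
π[B, C, D]: project onto (B, C, D) (1 duplicate(s) eliminated) → {(13, 15, v), (13, 33, v), (30, 18, k), (30, 24, k), (30, 35, k), (9, 15, v)}

{(13, 15, v), (13, 33, v), (30, 18, k), (30, 24, k), (30, 35, k), (9, 15, v)}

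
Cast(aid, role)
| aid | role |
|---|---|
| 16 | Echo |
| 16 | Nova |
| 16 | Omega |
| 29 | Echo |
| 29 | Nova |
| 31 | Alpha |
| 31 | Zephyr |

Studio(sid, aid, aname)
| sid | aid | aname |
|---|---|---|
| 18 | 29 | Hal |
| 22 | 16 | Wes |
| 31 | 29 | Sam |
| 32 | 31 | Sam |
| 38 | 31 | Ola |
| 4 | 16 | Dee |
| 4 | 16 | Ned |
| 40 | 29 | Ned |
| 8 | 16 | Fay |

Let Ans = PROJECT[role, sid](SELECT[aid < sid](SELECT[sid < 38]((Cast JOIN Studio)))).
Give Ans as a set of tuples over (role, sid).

Natural join on aid: {(16, Echo, 22, Wes), (16, Echo, 4, Dee), (16, Echo, 4, Ned), (16, Echo, 8, Fay), (16, Nova, 22, Wes), (16, Nova, 4, Dee), (16, Nova, 4, Ned), (16, Nova, 8, Fay), (16, Omega, 22, Wes), (16, Omega, 4, Dee), (16, Omega, 4, Ned), (16, Omega, 8, Fay), (29, Echo, 18, Hal), (29, Echo, 31, Sam), (29, Echo, 40, Ned), (29, Nova, 18, Hal), (29, Nova, 31, Sam), (29, Nova, 40, Ned), (31, Alpha, 32, Sam), (31, Alpha, 38, Ola), (31, Zephyr, 32, Sam), (31, Zephyr, 38, Ola)}
Apply σ_{sid < 38}; surviving tuples: {(16, Echo, 22, Wes), (16, Echo, 4, Dee), (16, Echo, 4, Ned), (16, Echo, 8, Fay), (16, Nova, 22, Wes), (16, Nova, 4, Dee), (16, Nova, 4, Ned), (16, Nova, 8, Fay), (16, Omega, 22, Wes), (16, Omega, 4, Dee), (16, Omega, 4, Ned), (16, Omega, 8, Fay), (29, Echo, 18, Hal), (29, Echo, 31, Sam), (29, Nova, 18, Hal), (29, Nova, 31, Sam), (31, Alpha, 32, Sam), (31, Zephyr, 32, Sam)}
Apply σ_{aid < sid}; surviving tuples: {(16, Echo, 22, Wes), (16, Nova, 22, Wes), (16, Omega, 22, Wes), (29, Echo, 31, Sam), (29, Nova, 31, Sam), (31, Alpha, 32, Sam), (31, Zephyr, 32, Sam)}
Projecting to role, sid: {(Alpha, 32), (Echo, 22), (Echo, 31), (Nova, 22), (Nova, 31), (Omega, 22), (Zephyr, 32)}

{(Alpha, 32), (Echo, 22), (Echo, 31), (Nova, 22), (Nova, 31), (Omega, 22), (Zephyr, 32)}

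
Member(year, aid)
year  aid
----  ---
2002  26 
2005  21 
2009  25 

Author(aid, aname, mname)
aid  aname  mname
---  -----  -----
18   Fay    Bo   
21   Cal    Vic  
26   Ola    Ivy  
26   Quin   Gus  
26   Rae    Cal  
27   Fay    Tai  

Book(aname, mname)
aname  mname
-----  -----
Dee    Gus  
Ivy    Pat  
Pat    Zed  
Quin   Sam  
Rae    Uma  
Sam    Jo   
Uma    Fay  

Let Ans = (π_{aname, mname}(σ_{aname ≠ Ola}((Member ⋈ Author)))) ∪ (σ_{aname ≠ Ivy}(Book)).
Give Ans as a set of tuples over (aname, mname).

{(Cal, Vic), (Dee, Gus), (Pat, Zed), (Quin, Gus), (Quin, Sam), (Rae, Cal), (Rae, Uma), (Sam, Jo), (Uma, Fay)}

Member ⋈ Author (natural join on aid): {(2002, 26, Ola, Ivy), (2002, 26, Quin, Gus), (2002, 26, Rae, Cal), (2005, 21, Cal, Vic)}
σ[aname ≠ Ola]: keep tuples satisfying aname ≠ Ola → {(2002, 26, Quin, Gus), (2002, 26, Rae, Cal), (2005, 21, Cal, Vic)}
π_{aname, mname} gives {(Cal, Vic), (Quin, Gus), (Rae, Cal)}.
σ[aname ≠ Ivy]: keep tuples satisfying aname ≠ Ivy → {(Dee, Gus), (Pat, Zed), (Quin, Sam), (Rae, Uma), (Sam, Jo), (Uma, Fay)}
Taking the union: {(Cal, Vic), (Dee, Gus), (Pat, Zed), (Quin, Gus), (Quin, Sam), (Rae, Cal), (Rae, Uma), (Sam, Jo), (Uma, Fay)}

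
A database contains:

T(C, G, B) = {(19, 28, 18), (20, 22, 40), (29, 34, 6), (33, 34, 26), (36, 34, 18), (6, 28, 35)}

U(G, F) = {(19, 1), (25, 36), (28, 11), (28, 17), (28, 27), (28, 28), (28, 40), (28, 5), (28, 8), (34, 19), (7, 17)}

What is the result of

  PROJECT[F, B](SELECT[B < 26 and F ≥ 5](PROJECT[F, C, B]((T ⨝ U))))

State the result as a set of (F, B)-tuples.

{(11, 18), (17, 18), (19, 18), (19, 6), (27, 18), (28, 18), (40, 18), (5, 18), (8, 18)}

T ⋈ U (natural join on G): {(19, 28, 18, 11), (19, 28, 18, 17), (19, 28, 18, 27), (19, 28, 18, 28), (19, 28, 18, 40), (19, 28, 18, 5), (19, 28, 18, 8), (29, 34, 6, 19), (33, 34, 26, 19), (36, 34, 18, 19), (6, 28, 35, 11), (6, 28, 35, 17), (6, 28, 35, 27), (6, 28, 35, 28), (6, 28, 35, 40), (6, 28, 35, 5), (6, 28, 35, 8)}
Keep only column(s) F, C, B: {(11, 19, 18), (11, 6, 35), (17, 19, 18), (17, 6, 35), (19, 29, 6), (19, 33, 26), (19, 36, 18), (27, 19, 18), (27, 6, 35), (28, 19, 18), (28, 6, 35), (40, 19, 18), (40, 6, 35), (5, 19, 18), (5, 6, 35), (8, 19, 18), (8, 6, 35)}
Apply σ_{B < 26 and F ≥ 5}; surviving tuples: {(11, 19, 18), (17, 19, 18), (19, 29, 6), (19, 36, 18), (27, 19, 18), (28, 19, 18), (40, 19, 18), (5, 19, 18), (8, 19, 18)}
Keep only column(s) F, B: {(11, 18), (17, 18), (19, 18), (19, 6), (27, 18), (28, 18), (40, 18), (5, 18), (8, 18)}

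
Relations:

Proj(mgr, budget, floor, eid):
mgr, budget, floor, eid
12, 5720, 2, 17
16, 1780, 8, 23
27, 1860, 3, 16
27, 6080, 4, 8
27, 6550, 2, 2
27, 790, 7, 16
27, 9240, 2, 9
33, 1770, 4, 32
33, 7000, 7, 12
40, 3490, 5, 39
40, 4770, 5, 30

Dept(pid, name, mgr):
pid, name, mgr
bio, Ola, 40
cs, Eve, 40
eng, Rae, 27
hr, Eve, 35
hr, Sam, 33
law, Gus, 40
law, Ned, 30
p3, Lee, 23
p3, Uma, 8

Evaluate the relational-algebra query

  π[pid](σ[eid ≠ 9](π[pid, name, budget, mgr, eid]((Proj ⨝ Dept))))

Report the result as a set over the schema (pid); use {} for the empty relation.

{bio, cs, eng, hr, law}

Proj ⋈ Dept (natural join on mgr): {(27, 1860, 3, 16, eng, Rae), (27, 6080, 4, 8, eng, Rae), (27, 6550, 2, 2, eng, Rae), (27, 790, 7, 16, eng, Rae), (27, 9240, 2, 9, eng, Rae), (33, 1770, 4, 32, hr, Sam), (33, 7000, 7, 12, hr, Sam), (40, 3490, 5, 39, bio, Ola), (40, 3490, 5, 39, cs, Eve), (40, 3490, 5, 39, law, Gus), (40, 4770, 5, 30, bio, Ola), (40, 4770, 5, 30, cs, Eve), (40, 4770, 5, 30, law, Gus)}
Keep only column(s) pid, name, budget, mgr, eid: {(bio, Ola, 3490, 40, 39), (bio, Ola, 4770, 40, 30), (cs, Eve, 3490, 40, 39), (cs, Eve, 4770, 40, 30), (eng, Rae, 1860, 27, 16), (eng, Rae, 6080, 27, 8), (eng, Rae, 6550, 27, 2), (eng, Rae, 790, 27, 16), (eng, Rae, 9240, 27, 9), (hr, Sam, 1770, 33, 32), (hr, Sam, 7000, 33, 12), (law, Gus, 3490, 40, 39), (law, Gus, 4770, 40, 30)}
Selection eid ≠ 9: {(bio, Ola, 3490, 40, 39), (bio, Ola, 4770, 40, 30), (cs, Eve, 3490, 40, 39), (cs, Eve, 4770, 40, 30), (eng, Rae, 1860, 27, 16), (eng, Rae, 6080, 27, 8), (eng, Rae, 6550, 27, 2), (eng, Rae, 790, 27, 16), (hr, Sam, 1770, 33, 32), (hr, Sam, 7000, 33, 12), (law, Gus, 3490, 40, 39), (law, Gus, 4770, 40, 30)}
Keep only column(s) pid (7 duplicate(s) eliminated): {bio, cs, eng, hr, law}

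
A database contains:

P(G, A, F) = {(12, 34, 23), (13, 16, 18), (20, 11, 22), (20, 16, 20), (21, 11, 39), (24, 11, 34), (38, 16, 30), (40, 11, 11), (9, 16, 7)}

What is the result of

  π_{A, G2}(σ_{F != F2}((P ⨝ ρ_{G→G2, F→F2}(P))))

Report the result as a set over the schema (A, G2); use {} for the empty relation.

{(11, 20), (11, 21), (11, 24), (11, 40), (16, 13), (16, 20), (16, 38), (16, 9)}

ρ[G→G2, F→F2]: schema becomes (G2, A, F2); tuples unchanged.
Joining P and ρ_{G→G2, F→F2}(P) on A yields {(12, 34, 23, 12, 23), (13, 16, 18, 13, 18), (13, 16, 18, 20, 20), (13, 16, 18, 38, 30), (13, 16, 18, 9, 7), (20, 11, 22, 20, 22), (20, 11, 22, 21, 39), (20, 11, 22, 24, 34), (20, 11, 22, 40, 11), (20, 16, 20, 13, 18), (20, 16, 20, 20, 20), (20, 16, 20, 38, 30), (20, 16, 20, 9, 7), (21, 11, 39, 20, 22), (21, 11, 39, 21, 39), (21, 11, 39, 24, 34), (21, 11, 39, 40, 11), (24, 11, 34, 20, 22), (24, 11, 34, 21, 39), (24, 11, 34, 24, 34), (24, 11, 34, 40, 11), (38, 16, 30, 13, 18), (38, 16, 30, 20, 20), (38, 16, 30, 38, 30), (38, 16, 30, 9, 7), (40, 11, 11, 20, 22), (40, 11, 11, 21, 39), (40, 11, 11, 24, 34), (40, 11, 11, 40, 11), (9, 16, 7, 13, 18), (9, 16, 7, 20, 20), (9, 16, 7, 38, 30), (9, 16, 7, 9, 7)}.
Selection F != F2: {(13, 16, 18, 20, 20), (13, 16, 18, 38, 30), (13, 16, 18, 9, 7), (20, 11, 22, 21, 39), (20, 11, 22, 24, 34), (20, 11, 22, 40, 11), (20, 16, 20, 13, 18), (20, 16, 20, 38, 30), (20, 16, 20, 9, 7), (21, 11, 39, 20, 22), (21, 11, 39, 24, 34), (21, 11, 39, 40, 11), (24, 11, 34, 20, 22), (24, 11, 34, 21, 39), (24, 11, 34, 40, 11), (38, 16, 30, 13, 18), (38, 16, 30, 20, 20), (38, 16, 30, 9, 7), (40, 11, 11, 20, 22), (40, 11, 11, 21, 39), (40, 11, 11, 24, 34), (9, 16, 7, 13, 18), (9, 16, 7, 20, 20), (9, 16, 7, 38, 30)}
π_{A, G2} gives {(11, 20), (11, 21), (11, 24), (11, 40), (16, 13), (16, 20), (16, 38), (16, 9)} (16 duplicate(s) eliminated).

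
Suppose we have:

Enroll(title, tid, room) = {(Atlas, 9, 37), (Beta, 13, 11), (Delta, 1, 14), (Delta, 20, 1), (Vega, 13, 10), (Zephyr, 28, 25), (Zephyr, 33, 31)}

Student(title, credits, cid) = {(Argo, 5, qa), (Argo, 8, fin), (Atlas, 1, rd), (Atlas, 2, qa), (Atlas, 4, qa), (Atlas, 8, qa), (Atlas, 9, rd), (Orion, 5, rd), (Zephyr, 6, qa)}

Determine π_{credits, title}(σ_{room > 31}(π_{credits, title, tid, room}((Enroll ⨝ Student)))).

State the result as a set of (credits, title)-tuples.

{(1, Atlas), (2, Atlas), (4, Atlas), (8, Atlas), (9, Atlas)}

Enroll ⋈ Student (natural join on title): {(Atlas, 9, 37, 1, rd), (Atlas, 9, 37, 2, qa), (Atlas, 9, 37, 4, qa), (Atlas, 9, 37, 8, qa), (Atlas, 9, 37, 9, rd), (Zephyr, 28, 25, 6, qa), (Zephyr, 33, 31, 6, qa)}
Projecting to credits, title, tid, room: {(1, Atlas, 9, 37), (2, Atlas, 9, 37), (4, Atlas, 9, 37), (6, Zephyr, 28, 25), (6, Zephyr, 33, 31), (8, Atlas, 9, 37), (9, Atlas, 9, 37)}
Selection room > 31: {(1, Atlas, 9, 37), (2, Atlas, 9, 37), (4, Atlas, 9, 37), (8, Atlas, 9, 37), (9, Atlas, 9, 37)}
Projecting to credits, title: {(1, Atlas), (2, Atlas), (4, Atlas), (8, Atlas), (9, Atlas)}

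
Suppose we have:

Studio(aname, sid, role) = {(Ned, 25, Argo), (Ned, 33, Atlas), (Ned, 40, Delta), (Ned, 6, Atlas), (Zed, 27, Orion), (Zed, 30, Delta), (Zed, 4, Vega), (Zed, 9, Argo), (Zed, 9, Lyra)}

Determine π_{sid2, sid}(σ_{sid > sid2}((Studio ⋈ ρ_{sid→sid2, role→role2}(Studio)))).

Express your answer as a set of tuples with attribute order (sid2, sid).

{(25, 33), (25, 40), (27, 30), (33, 40), (4, 27), (4, 30), (4, 9), (6, 25), (6, 33), (6, 40), (9, 27), (9, 30)}

ρ[sid→sid2, role→role2]: schema becomes (aname, sid2, role2); tuples unchanged.
Joining Studio and ρ_{sid→sid2, role→role2}(Studio) on aname yields {(Ned, 25, Argo, 25, Argo), (Ned, 25, Argo, 33, Atlas), (Ned, 25, Argo, 40, Delta), (Ned, 25, Argo, 6, Atlas), (Ned, 33, Atlas, 25, Argo), (Ned, 33, Atlas, 33, Atlas), (Ned, 33, Atlas, 40, Delta), (Ned, 33, Atlas, 6, Atlas), (Ned, 40, Delta, 25, Argo), (Ned, 40, Delta, 33, Atlas), (Ned, 40, Delta, 40, Delta), (Ned, 40, Delta, 6, Atlas), (Ned, 6, Atlas, 25, Argo), (Ned, 6, Atlas, 33, Atlas), (Ned, 6, Atlas, 40, Delta), (Ned, 6, Atlas, 6, Atlas), (Zed, 27, Orion, 27, Orion), (Zed, 27, Orion, 30, Delta), (Zed, 27, Orion, 4, Vega), (Zed, 27, Orion, 9, Argo), (Zed, 27, Orion, 9, Lyra), (Zed, 30, Delta, 27, Orion), (Zed, 30, Delta, 30, Delta), (Zed, 30, Delta, 4, Vega), (Zed, 30, Delta, 9, Argo), (Zed, 30, Delta, 9, Lyra), (Zed, 4, Vega, 27, Orion), (Zed, 4, Vega, 30, Delta), (Zed, 4, Vega, 4, Vega), (Zed, 4, Vega, 9, Argo), (Zed, 4, Vega, 9, Lyra), (Zed, 9, Argo, 27, Orion), (Zed, 9, Argo, 30, Delta), (Zed, 9, Argo, 4, Vega), (Zed, 9, Argo, 9, Argo), (Zed, 9, Argo, 9, Lyra), (Zed, 9, Lyra, 27, Orion), (Zed, 9, Lyra, 30, Delta), (Zed, 9, Lyra, 4, Vega), (Zed, 9, Lyra, 9, Argo), (Zed, 9, Lyra, 9, Lyra)}.
Filtering on sid > sid2 leaves {(Ned, 25, Argo, 6, Atlas), (Ned, 33, Atlas, 25, Argo), (Ned, 33, Atlas, 6, Atlas), (Ned, 40, Delta, 25, Argo), (Ned, 40, Delta, 33, Atlas), (Ned, 40, Delta, 6, Atlas), (Zed, 27, Orion, 4, Vega), (Zed, 27, Orion, 9, Argo), (Zed, 27, Orion, 9, Lyra), (Zed, 30, Delta, 27, Orion), (Zed, 30, Delta, 4, Vega), (Zed, 30, Delta, 9, Argo), (Zed, 30, Delta, 9, Lyra), (Zed, 9, Argo, 4, Vega), (Zed, 9, Lyra, 4, Vega)}.
π[sid2, sid]: project onto (sid2, sid) (3 duplicate(s) eliminated) → {(25, 33), (25, 40), (27, 30), (33, 40), (4, 27), (4, 30), (4, 9), (6, 25), (6, 33), (6, 40), (9, 27), (9, 30)}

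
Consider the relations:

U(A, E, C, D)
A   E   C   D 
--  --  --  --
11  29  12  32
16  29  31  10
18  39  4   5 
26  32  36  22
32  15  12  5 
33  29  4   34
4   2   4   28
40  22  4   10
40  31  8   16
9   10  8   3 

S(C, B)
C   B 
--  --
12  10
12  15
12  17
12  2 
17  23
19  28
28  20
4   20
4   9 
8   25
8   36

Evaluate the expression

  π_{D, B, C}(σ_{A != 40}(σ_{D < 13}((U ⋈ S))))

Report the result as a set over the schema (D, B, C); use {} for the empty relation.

{(3, 25, 8), (3, 36, 8), (5, 10, 12), (5, 15, 12), (5, 17, 12), (5, 2, 12), (5, 20, 4), (5, 9, 4)}

Natural join on C: {(11, 29, 12, 32, 10), (11, 29, 12, 32, 15), (11, 29, 12, 32, 17), (11, 29, 12, 32, 2), (18, 39, 4, 5, 20), (18, 39, 4, 5, 9), (32, 15, 12, 5, 10), (32, 15, 12, 5, 15), (32, 15, 12, 5, 17), (32, 15, 12, 5, 2), (33, 29, 4, 34, 20), (33, 29, 4, 34, 9), (4, 2, 4, 28, 20), (4, 2, 4, 28, 9), (40, 22, 4, 10, 20), (40, 22, 4, 10, 9), (40, 31, 8, 16, 25), (40, 31, 8, 16, 36), (9, 10, 8, 3, 25), (9, 10, 8, 3, 36)}
Filtering on D < 13 leaves {(18, 39, 4, 5, 20), (18, 39, 4, 5, 9), (32, 15, 12, 5, 10), (32, 15, 12, 5, 15), (32, 15, 12, 5, 17), (32, 15, 12, 5, 2), (40, 22, 4, 10, 20), (40, 22, 4, 10, 9), (9, 10, 8, 3, 25), (9, 10, 8, 3, 36)}.
Filtering on A != 40 leaves {(18, 39, 4, 5, 20), (18, 39, 4, 5, 9), (32, 15, 12, 5, 10), (32, 15, 12, 5, 15), (32, 15, 12, 5, 17), (32, 15, 12, 5, 2), (9, 10, 8, 3, 25), (9, 10, 8, 3, 36)}.
π_{D, B, C} gives {(3, 25, 8), (3, 36, 8), (5, 10, 12), (5, 15, 12), (5, 17, 12), (5, 2, 12), (5, 20, 4), (5, 9, 4)}.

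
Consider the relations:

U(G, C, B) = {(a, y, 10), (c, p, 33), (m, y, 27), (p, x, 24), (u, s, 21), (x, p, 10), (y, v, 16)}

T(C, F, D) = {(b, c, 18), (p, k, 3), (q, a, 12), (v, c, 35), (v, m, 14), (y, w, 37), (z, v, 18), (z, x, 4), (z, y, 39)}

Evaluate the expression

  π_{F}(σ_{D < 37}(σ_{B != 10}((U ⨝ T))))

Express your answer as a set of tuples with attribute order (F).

{c, k, m}

Natural join on C: {(a, y, 10, w, 37), (c, p, 33, k, 3), (m, y, 27, w, 37), (x, p, 10, k, 3), (y, v, 16, c, 35), (y, v, 16, m, 14)}
Selection B != 10: {(c, p, 33, k, 3), (m, y, 27, w, 37), (y, v, 16, c, 35), (y, v, 16, m, 14)}
Selection D < 37: {(c, p, 33, k, 3), (y, v, 16, c, 35), (y, v, 16, m, 14)}
π[F]: project onto (F) → {c, k, m}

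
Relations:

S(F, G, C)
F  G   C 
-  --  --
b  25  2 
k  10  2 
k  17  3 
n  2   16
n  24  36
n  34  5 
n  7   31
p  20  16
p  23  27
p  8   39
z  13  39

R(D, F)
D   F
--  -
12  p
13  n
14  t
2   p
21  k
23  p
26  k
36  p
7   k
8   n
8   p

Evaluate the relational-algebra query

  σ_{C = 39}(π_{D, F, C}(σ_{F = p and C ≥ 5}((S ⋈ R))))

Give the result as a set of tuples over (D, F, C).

Natural join on F: {(k, 10, 2, 21), (k, 10, 2, 26), (k, 10, 2, 7), (k, 17, 3, 21), (k, 17, 3, 26), (k, 17, 3, 7), (n, 2, 16, 13), (n, 2, 16, 8), (n, 24, 36, 13), (n, 24, 36, 8), (n, 34, 5, 13), (n, 34, 5, 8), (n, 7, 31, 13), (n, 7, 31, 8), (p, 20, 16, 12), (p, 20, 16, 2), (p, 20, 16, 23), (p, 20, 16, 36), (p, 20, 16, 8), (p, 23, 27, 12), (p, 23, 27, 2), (p, 23, 27, 23), (p, 23, 27, 36), (p, 23, 27, 8), (p, 8, 39, 12), (p, 8, 39, 2), (p, 8, 39, 23), (p, 8, 39, 36), (p, 8, 39, 8)}
σ[F = p and C ≥ 5]: keep tuples satisfying F = p and C ≥ 5 → {(p, 20, 16, 12), (p, 20, 16, 2), (p, 20, 16, 23), (p, 20, 16, 36), (p, 20, 16, 8), (p, 23, 27, 12), (p, 23, 27, 2), (p, 23, 27, 23), (p, 23, 27, 36), (p, 23, 27, 8), (p, 8, 39, 12), (p, 8, 39, 2), (p, 8, 39, 23), (p, 8, 39, 36), (p, 8, 39, 8)}
π_{D, F, C} gives {(12, p, 16), (12, p, 27), (12, p, 39), (2, p, 16), (2, p, 27), (2, p, 39), (23, p, 16), (23, p, 27), (23, p, 39), (36, p, 16), (36, p, 27), (36, p, 39), (8, p, 16), (8, p, 27), (8, p, 39)}.
σ[C = 39]: keep tuples satisfying C = 39 → {(12, p, 39), (2, p, 39), (23, p, 39), (36, p, 39), (8, p, 39)}

{(12, p, 39), (2, p, 39), (23, p, 39), (36, p, 39), (8, p, 39)}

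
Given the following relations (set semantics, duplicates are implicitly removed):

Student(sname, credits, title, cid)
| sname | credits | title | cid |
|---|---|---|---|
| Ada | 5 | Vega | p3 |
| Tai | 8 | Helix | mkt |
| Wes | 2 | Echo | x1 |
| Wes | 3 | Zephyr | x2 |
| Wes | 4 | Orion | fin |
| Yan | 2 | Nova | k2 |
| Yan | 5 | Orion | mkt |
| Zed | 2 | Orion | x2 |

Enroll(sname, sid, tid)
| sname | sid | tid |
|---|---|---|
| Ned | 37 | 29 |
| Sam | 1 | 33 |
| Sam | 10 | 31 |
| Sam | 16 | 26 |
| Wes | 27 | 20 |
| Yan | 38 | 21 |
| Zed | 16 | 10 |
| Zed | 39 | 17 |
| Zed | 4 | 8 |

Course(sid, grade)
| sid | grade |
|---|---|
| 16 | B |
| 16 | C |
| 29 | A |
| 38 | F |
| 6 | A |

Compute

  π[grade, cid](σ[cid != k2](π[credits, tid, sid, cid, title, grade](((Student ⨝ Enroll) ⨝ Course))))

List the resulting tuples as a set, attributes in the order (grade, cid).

{(B, x2), (C, x2), (F, mkt)}

Natural join on sname: {(Wes, 2, Echo, x1, 27, 20), (Wes, 3, Zephyr, x2, 27, 20), (Wes, 4, Orion, fin, 27, 20), (Yan, 2, Nova, k2, 38, 21), (Yan, 5, Orion, mkt, 38, 21), (Zed, 2, Orion, x2, 16, 10), (Zed, 2, Orion, x2, 39, 17), (Zed, 2, Orion, x2, 4, 8)}
Natural join on sid: {(Yan, 2, Nova, k2, 38, 21, F), (Yan, 5, Orion, mkt, 38, 21, F), (Zed, 2, Orion, x2, 16, 10, B), (Zed, 2, Orion, x2, 16, 10, C)}
π[credits, tid, sid, cid, title, grade]: project onto (credits, tid, sid, cid, title, grade) → {(2, 10, 16, x2, Orion, B), (2, 10, 16, x2, Orion, C), (2, 21, 38, k2, Nova, F), (5, 21, 38, mkt, Orion, F)}
Filtering on cid != k2 leaves {(2, 10, 16, x2, Orion, B), (2, 10, 16, x2, Orion, C), (5, 21, 38, mkt, Orion, F)}.
π[grade, cid]: project onto (grade, cid) → {(B, x2), (C, x2), (F, mkt)}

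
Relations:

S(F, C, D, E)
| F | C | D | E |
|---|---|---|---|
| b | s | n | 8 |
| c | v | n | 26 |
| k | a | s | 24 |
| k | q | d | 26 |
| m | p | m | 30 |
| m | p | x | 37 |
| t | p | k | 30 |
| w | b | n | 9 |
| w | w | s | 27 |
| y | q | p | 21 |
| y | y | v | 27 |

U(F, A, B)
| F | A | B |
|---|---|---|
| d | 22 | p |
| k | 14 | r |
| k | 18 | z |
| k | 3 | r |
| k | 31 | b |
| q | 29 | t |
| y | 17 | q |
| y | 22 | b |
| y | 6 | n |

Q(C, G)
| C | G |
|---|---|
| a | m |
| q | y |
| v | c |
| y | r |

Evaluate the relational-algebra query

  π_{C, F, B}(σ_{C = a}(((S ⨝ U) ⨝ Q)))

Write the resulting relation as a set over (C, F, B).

S ⋈ U (natural join on F): {(k, a, s, 24, 14, r), (k, a, s, 24, 18, z), (k, a, s, 24, 3, r), (k, a, s, 24, 31, b), (k, q, d, 26, 14, r), (k, q, d, 26, 18, z), (k, q, d, 26, 3, r), (k, q, d, 26, 31, b), (y, q, p, 21, 17, q), (y, q, p, 21, 22, b), (y, q, p, 21, 6, n), (y, y, v, 27, 17, q), (y, y, v, 27, 22, b), (y, y, v, 27, 6, n)}
(S ⨝ U) ⋈ Q (natural join on C): {(k, a, s, 24, 14, r, m), (k, a, s, 24, 18, z, m), (k, a, s, 24, 3, r, m), (k, a, s, 24, 31, b, m), (k, q, d, 26, 14, r, y), (k, q, d, 26, 18, z, y), (k, q, d, 26, 3, r, y), (k, q, d, 26, 31, b, y), (y, q, p, 21, 17, q, y), (y, q, p, 21, 22, b, y), (y, q, p, 21, 6, n, y), (y, y, v, 27, 17, q, r), (y, y, v, 27, 22, b, r), (y, y, v, 27, 6, n, r)}
Selection C = a: {(k, a, s, 24, 14, r, m), (k, a, s, 24, 18, z, m), (k, a, s, 24, 3, r, m), (k, a, s, 24, 31, b, m)}
π[C, F, B]: project onto (C, F, B) (1 duplicate(s) eliminated) → {(a, k, b), (a, k, r), (a, k, z)}

{(a, k, b), (a, k, r), (a, k, z)}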